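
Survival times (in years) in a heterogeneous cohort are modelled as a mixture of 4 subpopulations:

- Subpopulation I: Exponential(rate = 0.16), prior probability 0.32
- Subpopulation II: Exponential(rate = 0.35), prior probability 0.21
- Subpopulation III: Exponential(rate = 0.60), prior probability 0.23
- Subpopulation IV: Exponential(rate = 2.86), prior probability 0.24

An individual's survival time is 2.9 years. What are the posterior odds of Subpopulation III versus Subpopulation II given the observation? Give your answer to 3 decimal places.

The posterior odds equal the prior odds times the likelihood ratio: (w_i/w_j)·(f_i(x)/f_j(x)).
Component likelihoods at x = 2.9 years:
  f_I = 0.100602
  f_II = 0.126841
  f_III = 0.105312
  f_IV = 0.000715035
Odds = (0.23/0.21) × (0.105312/0.126841) = 1.09524 × 0.830271 ≈ 0.909

0.909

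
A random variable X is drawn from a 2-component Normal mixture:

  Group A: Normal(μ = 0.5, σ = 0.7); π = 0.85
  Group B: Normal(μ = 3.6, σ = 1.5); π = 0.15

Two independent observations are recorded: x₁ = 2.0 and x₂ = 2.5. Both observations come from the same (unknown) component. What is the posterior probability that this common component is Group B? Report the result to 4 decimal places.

0.9073

The responsibility of component k is π_k f_k(x) divided by Σ_j π_j f_j(x).
Since both observations come from the same component, the likelihood for component k is f_k(x₁)·f_k(x₂).
  p_A = [0.057373] × [0.00962014] = 0.000551936
  p_B = [0.150575] × [0.203255] = 0.0306052
Unnormalised posteriors:
  π_A·p_A = 0.85 × 0.000551936 = 0.000469146
  π_B·p_B = 0.15 × 0.0306052 = 0.00459078
Normaliser: 0.000469146 + 0.00459078 = 0.00505993
So the posterior for Group B is 0.00459078 / 0.00505993 ≈ 0.9073.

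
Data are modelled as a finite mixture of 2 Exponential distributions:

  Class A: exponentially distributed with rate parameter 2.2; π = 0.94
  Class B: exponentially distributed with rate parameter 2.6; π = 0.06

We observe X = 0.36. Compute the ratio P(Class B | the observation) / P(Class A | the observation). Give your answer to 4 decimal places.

0.0653

Posterior odds = (w_i f_i(x)) / (w_j f_j(x)); the normalising sum cancels.
Exponential densities:
  p_A = 0.996464
  p_B = 1.0197
0.0611822 / 0.936676 ≈ 0.0653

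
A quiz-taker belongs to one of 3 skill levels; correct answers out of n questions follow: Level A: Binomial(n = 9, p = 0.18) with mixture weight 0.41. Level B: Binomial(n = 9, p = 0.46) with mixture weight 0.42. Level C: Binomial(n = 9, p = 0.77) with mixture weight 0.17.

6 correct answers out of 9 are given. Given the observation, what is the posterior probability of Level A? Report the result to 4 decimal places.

P(component k | x) = π_k·f_k(x) / marginal(x), where marginal(x) = Σ_j π_j·f_j(x).
Binomial probabilities:
  f_A = C(9,6)·0.18^6·0.82^3 = 84·3.40122e-05·0.551368 = 0.00157527
  f_B = C(9,6)·0.46^6·0.54^3 = 84·0.0094743·0.157464 = 0.125316
  f_C = C(9,6)·0.77^6·0.23^3 = 84·0.208422·0.012167 = 0.213014
Multiply by the mixture weights:
  π_A·f_A = 0.41 × 0.00157527 = 0.000645862
  π_B·f_B = 0.42 × 0.125316 = 0.0526328
  π_C·f_C = 0.17 × 0.213014 = 0.0362123
Normaliser: 0.000645862 + 0.0526328 + 0.0362123 = 0.089491
So the posterior for Level A is 0.000645862 / 0.089491 ≈ 0.0072.

0.0072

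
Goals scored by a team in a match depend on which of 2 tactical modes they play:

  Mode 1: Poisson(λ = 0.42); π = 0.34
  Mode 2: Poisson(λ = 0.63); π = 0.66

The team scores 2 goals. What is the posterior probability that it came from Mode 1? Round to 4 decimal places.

P(component k | x) = π_k·f_k(x) / marginal(x), where marginal(x) = Σ_j π_j·f_j(x).
Component likelihoods at x = 2 goals:
  f_1 = e^(−0.42)·0.42^2/2! = 0.0579515
  f_2 = e^(−0.63)·0.63^2/2! = 0.105693
Multiply by the mixture weights:
  π_1·f_1 = 0.34 × 0.0579515 = 0.0197035
  π_2·f_2 = 0.66 × 0.105693 = 0.0697573
Marginal: 0.0197035 + 0.0697573 = 0.0894608
Responsibility of Mode 1: 0.0197035 / 0.0894608 ≈ 0.2202

0.2202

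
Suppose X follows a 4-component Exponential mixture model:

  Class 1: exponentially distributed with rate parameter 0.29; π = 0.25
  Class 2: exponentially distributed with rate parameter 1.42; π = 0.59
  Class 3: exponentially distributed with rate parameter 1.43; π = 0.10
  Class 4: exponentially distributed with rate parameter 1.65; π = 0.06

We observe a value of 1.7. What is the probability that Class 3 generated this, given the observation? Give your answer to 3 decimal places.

0.091

Apply Bayes' rule: the posterior for each component is proportional to its prior times its likelihood at x.
Evaluate each component's likelihood at the observed value:
  f_1 = 0.29·e^(−0.29·1.7) = 0.29·e^(−0.4930) = 0.177129
  f_2 = 1.42·e^(−1.42·1.7) = 1.42·e^(−2.4140) = 0.127029
  f_3 = 1.43·e^(−1.43·1.7) = 1.43·e^(−2.4310) = 0.125767
  f_4 = 1.65·e^(−1.65·1.7) = 1.65·e^(−2.8050) = 0.0998362
Unnormalised posteriors:
  P(Z=1)·f_1 = 0.25 × 0.177129 = 0.0442824
  P(Z=2)·f_2 = 0.59 × 0.127029 = 0.0749469
  P(Z=3)·f_3 = 0.10 × 0.125767 = 0.0125767
  P(Z=4)·f_4 = 0.06 × 0.0998362 = 0.00599017
Evidence: 0.0442824 + 0.0749469 + 0.0125767 + 0.00599017 = 0.137796
P(Class 3 | x) ≈ 0.091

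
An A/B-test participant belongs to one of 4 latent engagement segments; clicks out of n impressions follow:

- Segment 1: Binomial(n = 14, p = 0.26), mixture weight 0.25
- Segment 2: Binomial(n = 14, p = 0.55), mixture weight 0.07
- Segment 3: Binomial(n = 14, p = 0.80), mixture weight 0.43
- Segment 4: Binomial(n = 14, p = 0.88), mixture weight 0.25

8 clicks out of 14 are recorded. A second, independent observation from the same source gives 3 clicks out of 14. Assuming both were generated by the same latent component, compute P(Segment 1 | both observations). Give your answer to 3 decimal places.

0.816

By Bayes' theorem, P(k | x) = π_k f_k(x) / Σ_j π_j f_j(x).
Since both observations come from the same component, the likelihood for component k is f_k(x₁)·f_k(x₂).
  f_1 = [0.0102975] × [0.233115] = 0.00240051
  f_2 = [0.208801] × [0.00927955] = 0.00193758
  f_3 = [0.0322445] × [3.81682e-06] = 1.23071e-07
  f_4 = [0.00322481] × [1.84308e-08] = 5.94357e-11
Multiply by the mixture weights:
  π_1·f_1 = 0.25 × 0.00240051 = 0.000600126
  π_2·f_2 = 0.07 × 0.00193758 = 0.00013563
  π_3·f_3 = 0.43 × 1.23071e-07 = 5.29206e-08
  π_4·f_4 = 0.25 × 5.94357e-11 = 1.48589e-11
Denominator: 0.000600126 + 0.00013563 + 5.29206e-08 + 1.48589e-11 = 0.00073581
So the posterior for Segment 1 is 0.000600126 / 0.00073581 ≈ 0.816.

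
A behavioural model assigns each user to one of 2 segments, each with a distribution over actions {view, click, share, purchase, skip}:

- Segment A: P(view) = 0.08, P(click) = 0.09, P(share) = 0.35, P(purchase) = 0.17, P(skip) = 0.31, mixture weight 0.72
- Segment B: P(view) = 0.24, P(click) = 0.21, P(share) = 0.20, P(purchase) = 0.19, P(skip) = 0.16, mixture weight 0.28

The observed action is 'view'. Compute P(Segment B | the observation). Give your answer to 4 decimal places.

By Bayes' theorem, P(k | x) = π_k f_k(x) / Σ_j π_j f_j(x).
Categorical probabilities:
  f_A = P(view | comp) = 0.08
  f_B = P(view | comp) = 0.24
Prior × likelihood for each component:
  π_A·f_A = 0.72 × 0.08 = 0.0576
  π_B·f_B = 0.28 × 0.24 = 0.0672
Evidence: 0.0576 + 0.0672 = 0.1248
P(Segment B | x) ≈ 0.5385

0.5385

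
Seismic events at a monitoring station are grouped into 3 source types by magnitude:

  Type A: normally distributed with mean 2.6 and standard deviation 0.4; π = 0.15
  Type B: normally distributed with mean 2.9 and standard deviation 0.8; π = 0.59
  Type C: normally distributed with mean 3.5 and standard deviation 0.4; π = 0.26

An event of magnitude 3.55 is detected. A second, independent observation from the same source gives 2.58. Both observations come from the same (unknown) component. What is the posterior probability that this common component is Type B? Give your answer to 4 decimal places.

0.7823

By Bayes' theorem, P(k | x) = w_k f_k(x) / Σ_j w_j f_j(x).
Since both observations come from the same component, the likelihood for component k is f_k(x₁)·f_k(x₂).
  p_A = [(1/(0.4·√(2π)))·exp(−(3.55−2.6)²/(2·0.4²)) = 0.997356·exp(-2.82031) = 0.0594298] × [0.99611] = 0.0591986
  p_B = [(1/(0.8·√(2π)))·exp(−(3.55−2.9)²/(2·0.8²)) = 0.498678·exp(-0.33008) = 0.358483] × [0.460338] = 0.165023
  p_C = [(1/(0.4·√(2π)))·exp(−(3.55−3.5)²/(2·0.4²)) = 0.997356·exp(-0.00781) = 0.989594] × [0.0708176] = 0.0700807
Multiply by the mixture weights:
  w_A·p_A = 0.15 × 0.0591986 = 0.00887978
  w_B·p_B = 0.59 × 0.165023 = 0.0973638
  w_C·p_C = 0.26 × 0.0700807 = 0.018221
Denominator: 0.00887978 + 0.0973638 + 0.018221 = 0.124465
P(Type B | x₁,x₂) = 0.0973638 / 0.124465 ≈ 0.7823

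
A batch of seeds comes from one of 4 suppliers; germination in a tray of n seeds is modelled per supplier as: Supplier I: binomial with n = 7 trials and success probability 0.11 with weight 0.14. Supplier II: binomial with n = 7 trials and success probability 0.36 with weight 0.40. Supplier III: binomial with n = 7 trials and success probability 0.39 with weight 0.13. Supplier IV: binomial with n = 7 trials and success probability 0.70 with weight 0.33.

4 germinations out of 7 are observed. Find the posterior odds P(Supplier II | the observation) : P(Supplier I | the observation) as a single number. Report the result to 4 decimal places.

Only the two components matter; the odds are (w_i f_i(x)) / (w_j f_j(x)).
Binomial probabilities:
  p_I = 0.00361251
  p_II = 0.154105
  p_III = 0.183788
  p_IV = 0.226895
0.0616422 / 0.000505751 ≈ 121.8824

121.8824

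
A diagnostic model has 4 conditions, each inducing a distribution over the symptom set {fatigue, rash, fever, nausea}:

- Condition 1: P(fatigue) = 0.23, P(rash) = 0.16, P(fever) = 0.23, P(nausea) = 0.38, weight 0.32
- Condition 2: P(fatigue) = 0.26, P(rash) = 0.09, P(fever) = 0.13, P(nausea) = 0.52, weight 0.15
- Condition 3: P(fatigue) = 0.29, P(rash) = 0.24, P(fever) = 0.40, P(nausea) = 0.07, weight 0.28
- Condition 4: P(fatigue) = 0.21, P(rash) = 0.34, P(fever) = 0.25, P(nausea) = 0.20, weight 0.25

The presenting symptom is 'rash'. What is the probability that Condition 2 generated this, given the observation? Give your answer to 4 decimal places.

Posterior ∝ prior × likelihood, so P(k | x) ∝ w_k f_k(x); normalise over all components.
Evaluate each component's likelihood at the observed value:
  f_1 = 0.16
  f_2 = 0.09
  f_3 = 0.24
  f_4 = 0.34
Weight by the priors:
  w_1·f_1 = 0.32 × 0.16 = 0.0512
  w_2·f_2 = 0.15 × 0.09 = 0.0135
  w_3·f_3 = 0.28 × 0.24 = 0.0672
  w_4·f_4 = 0.25 × 0.34 = 0.085
Sum: 0.0512 + 0.0135 + 0.0672 + 0.085 = 0.2169
So the posterior for Condition 2 is 0.0135 / 0.2169 ≈ 0.0622.

0.0622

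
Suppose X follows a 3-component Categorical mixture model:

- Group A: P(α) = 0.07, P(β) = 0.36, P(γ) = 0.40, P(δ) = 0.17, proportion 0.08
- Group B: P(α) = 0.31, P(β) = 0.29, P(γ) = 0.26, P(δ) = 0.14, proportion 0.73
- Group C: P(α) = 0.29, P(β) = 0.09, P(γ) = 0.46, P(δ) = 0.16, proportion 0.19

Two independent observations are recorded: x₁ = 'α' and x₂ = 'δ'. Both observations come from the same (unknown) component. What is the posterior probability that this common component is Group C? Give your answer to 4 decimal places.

0.2127

Apply Bayes' rule: the posterior for each component is proportional to its prior times its likelihood at x.
Since both observations come from the same component, the likelihood for component k is f_k(x₁)·f_k(x₂).
  L_A = [0.07] × [0.17] = 0.0119
  L_B = [0.31] × [0.14] = 0.0434
  L_C = [0.29] × [0.16] = 0.0464
Prior × likelihood for each component:
  π_A·L_A = 0.08 × 0.0119 = 0.000952
  π_B·L_B = 0.73 × 0.0434 = 0.031682
  π_C·L_C = 0.19 × 0.0464 = 0.008816
Evidence: 0.000952 + 0.031682 + 0.008816 = 0.04145
So the posterior for Group C is 0.008816 / 0.04145 ≈ 0.2127.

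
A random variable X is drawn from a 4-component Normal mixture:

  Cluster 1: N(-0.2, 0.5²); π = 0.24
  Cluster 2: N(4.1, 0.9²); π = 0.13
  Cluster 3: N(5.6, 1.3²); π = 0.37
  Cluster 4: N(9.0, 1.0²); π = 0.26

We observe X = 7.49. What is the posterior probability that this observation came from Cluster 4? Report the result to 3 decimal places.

Posterior ∝ prior × likelihood, so P(k | x) ∝ w_k f_k(x); normalise over all components.
Evaluate each component's likelihood at the observed value:
  p_1 = (1/(0.5·√(2π)))·exp(−(7.49−-0.2)²/(2·0.5²)) = 0.797885·exp(-118.27220) = 3.44331e-52
  p_2 = (1/(0.9·√(2π)))·exp(−(7.49−4.1)²/(2·0.9²)) = 0.443269·exp(-7.09389) = 0.000367986
  p_3 = (1/(1.3·√(2π)))·exp(−(7.49−5.6)²/(2·1.3²)) = 0.306879·exp(-1.05683) = 0.106657
  p_4 = (1/(1.0·√(2π)))·exp(−(7.49−9.0)²/(2·1.0²)) = 0.398942·exp(-1.14005) = 0.127583
Multiply by the mixture weights:
  w_1·p_1 = 0.24 × 3.44331e-52 = 8.26395e-53
  w_2·p_2 = 0.13 × 0.000367986 = 4.78381e-05
  w_3·p_3 = 0.37 × 0.106657 = 0.0394631
  w_4·p_4 = 0.26 × 0.127583 = 0.0331716
Marginal: 8.26395e-53 + 4.78381e-05 + 0.0394631 + 0.0331716 = 0.0726825
P(Cluster 4 | 7.49) ≈ 0.456

0.456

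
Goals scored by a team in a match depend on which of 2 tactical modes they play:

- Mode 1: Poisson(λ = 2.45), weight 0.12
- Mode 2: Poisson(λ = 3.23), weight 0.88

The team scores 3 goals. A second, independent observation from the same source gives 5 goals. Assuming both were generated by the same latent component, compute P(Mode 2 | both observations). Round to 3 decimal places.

Posterior ∝ prior × likelihood, so P(k | x) ∝ w_k f_k(x); normalise over all components.
Since both observations come from the same component, the likelihood for component k is f_k(x₁)·f_k(x₂).
  f_1 = [e^(−2.45)·2.45^3/3! = 0.211507] × [0.0634787] = 0.0134262
  f_2 = [e^(−3.23)·3.23^3/3! = 0.22217] × [0.115894] = 0.0257481
Weight by the priors:
  w_1·f_1 = 0.12 × 0.0134262 = 0.00161114
  w_2·f_2 = 0.88 × 0.0257481 = 0.0226583
Sum: 0.00161114 + 0.0226583 = 0.0242695
So the posterior for Mode 2 is 0.0226583 / 0.0242695 ≈ 0.934.

0.934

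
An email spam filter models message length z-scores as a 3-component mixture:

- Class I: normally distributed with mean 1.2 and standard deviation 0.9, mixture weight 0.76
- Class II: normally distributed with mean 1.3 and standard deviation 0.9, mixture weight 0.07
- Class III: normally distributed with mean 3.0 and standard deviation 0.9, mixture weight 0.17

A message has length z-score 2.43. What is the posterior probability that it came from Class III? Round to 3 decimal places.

Apply Bayes' rule: the posterior for each component is proportional to its prior times its likelihood at x.
Evaluate each component's likelihood at the observed value:
  f_I = (1/(0.9·√(2π)))·exp(−(2.43−1.2)²/(2·0.9²)) = 0.443269·exp(-0.93389) = 0.174215
  f_II = (1/(0.9·√(2π)))·exp(−(2.43−1.3)²/(2·0.9²)) = 0.443269·exp(-0.78821) = 0.201536
  f_III = (1/(0.9·√(2π)))·exp(−(2.43−3.0)²/(2·0.9²)) = 0.443269·exp(-0.20056) = 0.362717
Multiply by the mixture weights:
  π_I·f_I = 0.76 × 0.174215 = 0.132403
  π_II·f_II = 0.07 × 0.201536 = 0.0141075
  π_III·f_III = 0.17 × 0.362717 = 0.0616618
Normaliser: 0.132403 + 0.0141075 + 0.0616618 = 0.208172
So the posterior for Class III is 0.0616618 / 0.208172 ≈ 0.296.

0.296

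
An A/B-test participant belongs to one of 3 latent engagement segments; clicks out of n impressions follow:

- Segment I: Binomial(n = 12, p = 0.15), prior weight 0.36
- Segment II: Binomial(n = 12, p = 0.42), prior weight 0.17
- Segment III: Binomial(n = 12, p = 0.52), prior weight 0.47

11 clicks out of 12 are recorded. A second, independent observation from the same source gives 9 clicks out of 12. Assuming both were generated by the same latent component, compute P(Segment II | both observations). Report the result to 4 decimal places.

Posterior ∝ prior × likelihood, so P(k | x) ∝ P(Z=k) f_k(x); normalise over all components.
Since both observations come from the same component, the likelihood for component k is f_k(x₁)·f_k(x₂).
  L_I = [8.82275e-09] × [5.19399e-06] = 4.58252e-14
  L_II = [0.000499288] × [0.0174562] = 8.71569e-06
  L_III = [0.00432971] × [0.0676358] = 0.000292844
Weight by the priors:
  P(Z=I)·L_I = 0.36 × 4.58252e-14 = 1.64971e-14
  P(Z=II)·L_II = 0.17 × 8.71569e-06 = 1.48167e-06
  P(Z=III)·L_III = 0.47 × 0.000292844 = 0.000137636
Sum: 1.64971e-14 + 1.48167e-06 + 0.000137636 = 0.000139118
P(Segment II | x₁,x₂) = 1.48167e-06 / 0.000139118 ≈ 0.0107

0.0107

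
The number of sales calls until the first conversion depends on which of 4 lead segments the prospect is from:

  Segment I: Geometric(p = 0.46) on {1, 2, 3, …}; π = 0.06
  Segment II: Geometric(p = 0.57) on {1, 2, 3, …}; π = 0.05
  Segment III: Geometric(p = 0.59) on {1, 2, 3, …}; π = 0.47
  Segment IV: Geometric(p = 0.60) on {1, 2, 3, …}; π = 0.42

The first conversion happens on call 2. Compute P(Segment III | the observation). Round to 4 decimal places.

P(component k | x) = w_k·f_k(x) / marginal(x), where marginal(x) = Σ_j w_j·f_j(x).
Component likelihoods at x = 2:
  L_I = 0.2484
  L_II = 0.2451
  L_III = 0.2419
  L_IV = 0.24
Unnormalised posteriors:
  w_I·L_I = 0.06 × 0.2484 = 0.014904
  w_II·L_II = 0.05 × 0.2451 = 0.012255
  w_III·L_III = 0.47 × 0.2419 = 0.113693
  w_IV·L_IV = 0.42 × 0.24 = 0.1008
Sum: 0.014904 + 0.012255 + 0.113693 + 0.1008 = 0.241652
Responsibility of Segment III: 0.113693 / 0.241652 ≈ 0.4705

0.4705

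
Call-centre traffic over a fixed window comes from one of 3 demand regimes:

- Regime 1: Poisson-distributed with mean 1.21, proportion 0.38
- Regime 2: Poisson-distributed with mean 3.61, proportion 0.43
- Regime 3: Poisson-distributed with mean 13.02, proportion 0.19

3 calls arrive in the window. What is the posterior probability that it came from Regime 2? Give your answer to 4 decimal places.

0.7307

By Bayes' theorem, P(k | x) = P(Z=k) f_k(x) / Σ_j P(Z=j) f_j(x).
Evaluate each component's likelihood at the observed value:
  p_1 = 0.0880458
  p_2 = 0.212113
  p_3 = 0.000815019
Weight by the priors:
  P(Z=1)·p_1 = 0.38 × 0.0880458 = 0.0334574
  P(Z=2)·p_2 = 0.43 × 0.212113 = 0.0912086
  P(Z=3)·p_3 = 0.19 × 0.000815019 = 0.000154854
Normaliser: 0.0334574 + 0.0912086 + 0.000154854 = 0.124821
Responsibility of Regime 2: 0.0912086 / 0.124821 ≈ 0.7307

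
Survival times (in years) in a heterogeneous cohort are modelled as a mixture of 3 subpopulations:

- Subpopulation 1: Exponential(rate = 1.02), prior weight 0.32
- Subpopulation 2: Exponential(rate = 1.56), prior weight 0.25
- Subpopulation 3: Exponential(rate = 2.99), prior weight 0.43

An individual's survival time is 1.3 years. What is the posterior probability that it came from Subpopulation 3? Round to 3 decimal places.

The responsibility of component k is P(Z=k) f_k(x) divided by Σ_j P(Z=j) f_j(x).
Component likelihoods at x = 1.3 years:
  p_1 = 0.270848
  p_2 = 0.205294
  p_3 = 0.0613153
Prior × likelihood for each component:
  P(Z=1)·p_1 = 0.32 × 0.270848 = 0.0866714
  P(Z=2)·p_2 = 0.25 × 0.205294 = 0.0513234
  P(Z=3)·p_3 = 0.43 × 0.0613153 = 0.0263656
Normaliser: 0.0866714 + 0.0513234 + 0.0263656 = 0.16436
P(Subpopulation 3 | the observation) = 0.0263656 / 0.16436 ≈ 0.160

0.160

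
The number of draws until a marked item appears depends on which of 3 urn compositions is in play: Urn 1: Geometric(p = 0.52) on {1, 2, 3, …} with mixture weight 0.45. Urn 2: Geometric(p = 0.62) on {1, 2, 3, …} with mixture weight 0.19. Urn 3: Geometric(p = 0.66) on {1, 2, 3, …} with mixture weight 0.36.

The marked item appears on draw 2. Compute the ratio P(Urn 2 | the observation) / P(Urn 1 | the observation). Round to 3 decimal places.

0.399

Only the two components matter; the odds are (w_i f_i(x)) / (w_j f_j(x)).
Evaluate each component's likelihood at the observed value:
  p_1 = 0.2496
  p_2 = 0.2356
  p_3 = 0.2244
0.044764 / 0.11232 ≈ 0.399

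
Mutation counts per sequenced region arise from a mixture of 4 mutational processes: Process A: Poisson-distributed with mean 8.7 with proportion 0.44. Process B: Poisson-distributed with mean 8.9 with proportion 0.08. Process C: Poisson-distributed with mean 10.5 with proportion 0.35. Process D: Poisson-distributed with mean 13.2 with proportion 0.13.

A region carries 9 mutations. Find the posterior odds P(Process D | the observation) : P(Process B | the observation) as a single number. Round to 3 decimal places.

0.766

Since P(k|x) ∝ P(Z=k) f_k(x), the posterior odds are P(Z=i) f_i(x) / (P(Z=j) f_j(x)).
Poisson probabilities:
  L_A = 0.131084
  L_B = 0.131682
  L_C = 0.11772
  L_D = 0.0620462
Posterior odds = (P(Z=D)·L_D) / (P(Z=B)·L_B) = (0.13·0.0620462) / (0.08·0.131682) = 0.00806601 / 0.0105346 ≈ 0.766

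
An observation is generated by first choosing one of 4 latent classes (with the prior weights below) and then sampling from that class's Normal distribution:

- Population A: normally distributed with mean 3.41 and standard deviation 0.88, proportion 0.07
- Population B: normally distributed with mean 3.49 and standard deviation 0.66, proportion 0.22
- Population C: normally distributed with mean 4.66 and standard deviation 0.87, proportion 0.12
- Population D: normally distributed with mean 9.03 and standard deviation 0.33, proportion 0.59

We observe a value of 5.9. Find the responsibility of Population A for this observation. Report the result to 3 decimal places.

Posterior ∝ prior × likelihood, so P(k | x) ∝ w_k f_k(x); normalise over all components.
Evaluate each component's likelihood at the observed value:
  f_A = 0.00827705
  f_B = 0.000769165
  f_C = 0.166061
  f_D = 3.5263e-20
Prior × likelihood for each component:
  w_A·f_A = 0.07 × 0.00827705 = 0.000579393
  w_B·f_B = 0.22 × 0.000769165 = 0.000169216
  w_C·f_C = 0.12 × 0.166061 = 0.0199274
  w_D·f_D = 0.59 × 3.5263e-20 = 2.08052e-20
Normaliser: 0.000579393 + 0.000169216 + 0.0199274 + 2.08052e-20 = 0.020676
Responsibility of Population A: 0.000579393 / 0.020676 ≈ 0.028

0.028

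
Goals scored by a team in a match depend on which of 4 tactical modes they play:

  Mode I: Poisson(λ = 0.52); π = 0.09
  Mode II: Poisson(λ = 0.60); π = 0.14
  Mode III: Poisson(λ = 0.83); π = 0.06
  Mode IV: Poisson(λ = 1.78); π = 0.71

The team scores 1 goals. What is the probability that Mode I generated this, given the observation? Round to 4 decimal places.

0.0901

The responsibility of component k is π_k f_k(x) divided by Σ_j π_j f_j(x).
Evaluate each component's likelihood at the observed value:
  L_I = 0.309151
  L_II = 0.329287
  L_III = 0.361921
  L_IV = 0.300176
Unnormalised posteriors:
  π_I·L_I = 0.09 × 0.309151 = 0.0278236
  π_II·L_II = 0.14 × 0.329287 = 0.0461002
  π_III·L_III = 0.06 × 0.361921 = 0.0217153
  π_IV·L_IV = 0.71 × 0.300176 = 0.213125
Sum: 0.0278236 + 0.0461002 + 0.0217153 + 0.213125 = 0.308764
P(Mode I | x) = 0.0278236 / 0.308764 ≈ 0.0901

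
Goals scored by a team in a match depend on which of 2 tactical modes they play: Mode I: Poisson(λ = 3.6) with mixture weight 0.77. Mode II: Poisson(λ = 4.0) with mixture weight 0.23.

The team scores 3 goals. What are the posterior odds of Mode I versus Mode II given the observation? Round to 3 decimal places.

3.641

Only the two components matter; the odds are (w_i f_i(x)) / (w_j f_j(x)).
Poisson probabilities:
  L_I = e^(−3.6)·3.6^3/3! = 0.212469
  L_II = e^(−4.0)·4.0^3/3! = 0.195367
Posterior odds = (w_I·L_I) / (w_II·L_II) = (0.77·0.212469) / (0.23·0.195367) = 0.163601 / 0.0449344 ≈ 3.641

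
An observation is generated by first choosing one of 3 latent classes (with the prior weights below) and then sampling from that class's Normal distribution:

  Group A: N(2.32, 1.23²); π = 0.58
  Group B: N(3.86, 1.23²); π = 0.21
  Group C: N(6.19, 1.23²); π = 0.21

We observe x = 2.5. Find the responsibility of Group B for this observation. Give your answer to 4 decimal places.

Apply Bayes' rule: the posterior for each component is proportional to its prior times its likelihood at x.
Evaluate each component's likelihood at the observed value:
  L_A = (1/(1.23·√(2π)))·exp(−(2.5−2.32)²/(2·1.23²)) = 0.324343·exp(-0.01071) = 0.320889
  L_B = (1/(1.23·√(2π)))·exp(−(2.5−3.86)²/(2·1.23²)) = 0.324343·exp(-0.61128) = 0.176007
  L_C = (1/(1.23·√(2π)))·exp(−(2.5−6.19)²/(2·1.23²)) = 0.324343·exp(-4.50000) = 0.00360313
Weight by the priors:
  π_A·L_A = 0.58 × 0.320889 = 0.186116
  π_B·L_B = 0.21 × 0.176007 = 0.0369616
  π_C·L_C = 0.21 × 0.00360313 = 0.000756657
Denominator: 0.186116 + 0.0369616 + 0.000756657 = 0.223834
Responsibility of Group B: 0.0369616 / 0.223834 ≈ 0.1651

0.1651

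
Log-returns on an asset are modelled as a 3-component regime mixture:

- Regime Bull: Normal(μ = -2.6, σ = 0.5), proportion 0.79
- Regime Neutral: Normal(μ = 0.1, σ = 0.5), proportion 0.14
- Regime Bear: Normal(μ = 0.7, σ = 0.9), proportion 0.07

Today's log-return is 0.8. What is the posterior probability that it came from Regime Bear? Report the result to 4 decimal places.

The responsibility of component k is w_k f_k(x) divided by Σ_j w_j f_j(x).
Normal densities:
  p_Bull = (1/(0.5·√(2π)))·exp(−(0.8−-2.6)²/(2·0.5²)) = 0.797885·exp(-23.12000) = 7.26192e-11
  p_Neutral = (1/(0.5·√(2π)))·exp(−(0.8−0.1)²/(2·0.5²)) = 0.797885·exp(-0.98000) = 0.299455
  p_Bear = (1/(0.9·√(2π)))·exp(−(0.8−0.7)²/(2·0.9²)) = 0.443269·exp(-0.00617) = 0.440541
Unnormalised posteriors:
  w_Bull·p_Bull = 0.79 × 7.26192e-11 = 5.73692e-11
  w_Neutral·p_Neutral = 0.14 × 0.299455 = 0.0419237
  w_Bear·p_Bear = 0.07 × 0.440541 = 0.0308379
Normaliser: 5.73692e-11 + 0.0419237 + 0.0308379 = 0.0727616
P(Regime Bear | the observation) ≈ 0.4238

0.4238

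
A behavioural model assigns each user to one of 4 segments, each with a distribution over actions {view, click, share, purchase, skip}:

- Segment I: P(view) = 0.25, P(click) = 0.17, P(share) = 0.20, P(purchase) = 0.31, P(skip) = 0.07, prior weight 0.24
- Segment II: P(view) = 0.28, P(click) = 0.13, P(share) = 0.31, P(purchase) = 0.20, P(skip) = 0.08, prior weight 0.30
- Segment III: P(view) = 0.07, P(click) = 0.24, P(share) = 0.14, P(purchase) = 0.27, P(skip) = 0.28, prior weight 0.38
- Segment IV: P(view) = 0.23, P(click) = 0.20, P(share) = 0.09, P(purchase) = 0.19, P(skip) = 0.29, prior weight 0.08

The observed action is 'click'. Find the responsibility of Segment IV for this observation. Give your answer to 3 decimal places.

0.086

The responsibility of component k is w_k f_k(x) divided by Σ_j w_j f_j(x).
Categorical probabilities:
  L_I = 0.17
  L_II = 0.13
  L_III = 0.24
  L_IV = 0.2
Multiply by the mixture weights:
  w_I·L_I = 0.24 × 0.17 = 0.0408
  w_II·L_II = 0.30 × 0.13 = 0.039
  w_III·L_III = 0.38 × 0.24 = 0.0912
  w_IV·L_IV = 0.08 × 0.2 = 0.016
Normaliser: 0.0408 + 0.039 + 0.0912 + 0.016 = 0.187
P(Segment IV | x) ≈ 0.086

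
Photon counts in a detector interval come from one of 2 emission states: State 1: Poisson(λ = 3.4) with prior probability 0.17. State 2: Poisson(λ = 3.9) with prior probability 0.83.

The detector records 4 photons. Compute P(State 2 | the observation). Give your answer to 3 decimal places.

Posterior ∝ prior × likelihood, so P(k | x) ∝ P(Z=k) f_k(x); normalise over all components.
Component likelihoods at x = 4 photons:
  f_1 = 0.185825
  f_2 = 0.195119
Prior × likelihood for each component:
  P(Z=1)·f_1 = 0.17 × 0.185825 = 0.0315902
  P(Z=2)·f_2 = 0.83 × 0.195119 = 0.161948
Normaliser: 0.0315902 + 0.161948 = 0.193539
P(State 2 | 4 photons) = 0.161948 / 0.193539 ≈ 0.837

0.837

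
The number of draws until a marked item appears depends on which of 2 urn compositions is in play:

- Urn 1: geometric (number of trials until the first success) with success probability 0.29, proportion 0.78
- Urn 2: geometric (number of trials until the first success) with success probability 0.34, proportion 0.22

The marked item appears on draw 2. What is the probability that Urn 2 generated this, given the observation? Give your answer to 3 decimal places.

Apply Bayes' rule: the posterior for each component is proportional to its prior times its likelihood at x.
Geometric probabilities:
  f_1 = 0.2059
  f_2 = 0.2244
Unnormalised posteriors:
  π_1·f_1 = 0.78 × 0.2059 = 0.160602
  π_2·f_2 = 0.22 × 0.2244 = 0.049368
Evidence: 0.160602 + 0.049368 = 0.20997
So the posterior for Urn 2 is 0.049368 / 0.20997 ≈ 0.235.

0.235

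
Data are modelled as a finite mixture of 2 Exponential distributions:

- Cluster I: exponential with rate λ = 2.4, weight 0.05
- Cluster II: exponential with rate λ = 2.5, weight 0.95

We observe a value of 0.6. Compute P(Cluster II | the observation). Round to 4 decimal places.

0.9491

Apply Bayes' rule: the posterior for each component is proportional to its prior times its likelihood at x.
Exponential densities:
  p_I = 0.568627
  p_II = 0.557825
Prior × likelihood for each component:
  P(Z=I)·p_I = 0.05 × 0.568627 = 0.0284313
  P(Z=II)·p_II = 0.95 × 0.557825 = 0.529934
Evidence: 0.0284313 + 0.529934 = 0.558365
So the posterior for Cluster II is 0.529934 / 0.558365 ≈ 0.9491.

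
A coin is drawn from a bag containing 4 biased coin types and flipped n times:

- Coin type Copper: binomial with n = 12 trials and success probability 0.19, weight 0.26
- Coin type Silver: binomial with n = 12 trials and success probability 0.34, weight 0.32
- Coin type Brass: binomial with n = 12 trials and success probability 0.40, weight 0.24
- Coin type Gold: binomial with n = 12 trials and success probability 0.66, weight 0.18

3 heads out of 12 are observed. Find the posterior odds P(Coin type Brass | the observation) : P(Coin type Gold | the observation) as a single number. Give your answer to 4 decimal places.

Since P(k|x) ∝ w_k f_k(x), the posterior odds are w_i f_i(x) / (w_j f_j(x)).
Evaluate each component's likelihood at the observed value:
  L_Copper = C(12,3)·0.19^3·0.81^9 = 220·0.006859·0.150095 = 0.22649
  L_Silver = C(12,3)·0.34^3·0.66^9 = 220·0.039304·0.0237627 = 0.205473
  L_Brass = C(12,3)·0.40^3·0.60^9 = 220·0.064·0.0100777 = 0.141894
  L_Gold = C(12,3)·0.66^3·0.34^9 = 220·0.287496·6.0717e-05 = 0.0038403
0.0340546 / 0.000691253 ≈ 49.2649

49.2649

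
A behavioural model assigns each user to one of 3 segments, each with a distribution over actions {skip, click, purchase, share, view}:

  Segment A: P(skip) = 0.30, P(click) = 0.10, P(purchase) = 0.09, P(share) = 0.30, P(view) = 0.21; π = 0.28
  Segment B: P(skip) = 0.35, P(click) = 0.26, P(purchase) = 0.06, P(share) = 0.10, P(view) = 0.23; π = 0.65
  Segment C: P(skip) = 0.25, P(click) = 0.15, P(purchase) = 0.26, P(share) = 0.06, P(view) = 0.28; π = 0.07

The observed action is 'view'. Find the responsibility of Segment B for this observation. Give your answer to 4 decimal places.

0.6560

Apply Bayes' rule: the posterior for each component is proportional to its prior times its likelihood at x.
Evaluate each component's likelihood at the observed value:
  p_A = P(view | comp) = 0.21
  p_B = P(view | comp) = 0.23
  p_C = P(view | comp) = 0.28
Prior × likelihood for each component:
  P(Z=A)·p_A = 0.28 × 0.21 = 0.0588
  P(Z=B)·p_B = 0.65 × 0.23 = 0.1495
  P(Z=C)·p_C = 0.07 × 0.28 = 0.0196
Marginal: 0.0588 + 0.1495 + 0.0196 = 0.2279
So the posterior for Segment B is 0.1495 / 0.2279 ≈ 0.6560.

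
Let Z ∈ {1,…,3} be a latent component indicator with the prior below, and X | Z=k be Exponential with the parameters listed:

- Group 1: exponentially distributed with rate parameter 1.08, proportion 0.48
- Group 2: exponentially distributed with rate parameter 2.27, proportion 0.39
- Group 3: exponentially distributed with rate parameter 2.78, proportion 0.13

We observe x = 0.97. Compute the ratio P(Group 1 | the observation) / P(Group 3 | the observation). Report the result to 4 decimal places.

Since P(k|x) ∝ P(Z=k) f_k(x), the posterior odds are P(Z=i) f_i(x) / (P(Z=j) f_j(x)).
Evaluate each component's likelihood at the observed value:
  L_1 = 0.378841
  L_2 = 0.251046
  L_3 = 0.187468
Posterior odds = (P(Z=1)·L_1) / (P(Z=3)·L_3) = (0.48·0.378841) / (0.13·0.187468) = 0.181844 / 0.0243708 ≈ 7.4615

7.4615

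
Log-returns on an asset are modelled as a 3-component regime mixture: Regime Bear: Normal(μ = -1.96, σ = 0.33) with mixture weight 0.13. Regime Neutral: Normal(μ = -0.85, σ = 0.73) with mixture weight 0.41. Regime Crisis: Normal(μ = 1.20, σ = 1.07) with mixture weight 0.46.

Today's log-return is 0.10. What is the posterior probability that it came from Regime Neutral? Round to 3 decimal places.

0.487

Apply Bayes' rule: the posterior for each component is proportional to its prior times its likelihood at x.
Evaluate each component's likelihood at the observed value:
  L_Bear = 4.17477e-09
  L_Neutral = 0.234334
  L_Crisis = 0.219802
Weight by the priors:
  P(Z=Bear)·L_Bear = 0.13 × 4.17477e-09 = 5.4272e-10
  P(Z=Neutral)·L_Neutral = 0.41 × 0.234334 = 0.0960768
  P(Z=Crisis)·L_Crisis = 0.46 × 0.219802 = 0.101109
Marginal: 5.4272e-10 + 0.0960768 + 0.101109 = 0.197186
P(Regime Neutral | data) = 0.0960768 / 0.197186 ≈ 0.487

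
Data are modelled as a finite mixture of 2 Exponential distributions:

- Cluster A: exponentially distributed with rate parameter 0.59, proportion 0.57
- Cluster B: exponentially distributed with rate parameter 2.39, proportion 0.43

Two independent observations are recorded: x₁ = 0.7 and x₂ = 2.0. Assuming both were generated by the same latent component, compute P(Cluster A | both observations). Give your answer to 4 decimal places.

The responsibility of component k is π_k f_k(x) divided by Σ_j π_j f_j(x).
Since both observations come from the same component, the likelihood for component k is f_k(x₁)·f_k(x₂).
  f_A = [0.390381] × [0.181294] = 0.0707739
  f_B = [0.448563] × [0.0200664] = 0.00900106
Unnormalised posteriors:
  π_A·f_A = 0.57 × 0.0707739 = 0.0403411
  π_B·f_B = 0.43 × 0.00900106 = 0.00387045
Denominator: 0.0403411 + 0.00387045 = 0.0442116
So the posterior for Cluster A is 0.0403411 / 0.0442116 ≈ 0.9125.

0.9125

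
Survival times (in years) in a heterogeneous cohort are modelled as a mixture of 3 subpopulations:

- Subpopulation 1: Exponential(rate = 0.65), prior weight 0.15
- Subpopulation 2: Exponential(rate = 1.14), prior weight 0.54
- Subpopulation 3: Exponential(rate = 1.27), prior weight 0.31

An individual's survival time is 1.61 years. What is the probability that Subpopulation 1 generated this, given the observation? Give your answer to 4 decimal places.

0.1867

P(component k | x) = w_k·f_k(x) / marginal(x), where marginal(x) = Σ_j w_j·f_j(x).
Exponential densities:
  p_1 = 0.228257
  p_2 = 0.181887
  p_3 = 0.164362
Prior × likelihood for each component:
  w_1·p_1 = 0.15 × 0.228257 = 0.0342386
  w_2·p_2 = 0.54 × 0.181887 = 0.0982188
  w_3·p_3 = 0.31 × 0.164362 = 0.0509523
Normaliser: 0.0342386 + 0.0982188 + 0.0509523 = 0.18341
So the posterior for Subpopulation 1 is 0.0342386 / 0.18341 ≈ 0.1867.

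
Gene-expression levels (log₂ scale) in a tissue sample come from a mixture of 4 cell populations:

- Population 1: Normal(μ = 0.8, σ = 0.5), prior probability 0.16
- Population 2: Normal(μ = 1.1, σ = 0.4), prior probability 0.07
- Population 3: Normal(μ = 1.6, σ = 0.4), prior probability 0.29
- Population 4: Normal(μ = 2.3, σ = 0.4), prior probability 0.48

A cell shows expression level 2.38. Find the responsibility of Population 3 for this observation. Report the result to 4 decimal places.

P(component k | x) = w_k·f_k(x) / marginal(x), where marginal(x) = Σ_j w_j·f_j(x).
Component likelihoods at x = 2.38:
  p_1 = 0.00541495
  p_2 = 0.00596022
  p_3 = 0.148987
  p_4 = 0.977607
Prior × likelihood for each component:
  w_1·p_1 = 0.16 × 0.00541495 = 0.000866392
  w_2·p_2 = 0.07 × 0.00596022 = 0.000417215
  w_3·p_3 = 0.29 × 0.148987 = 0.0432062
  w_4·p_4 = 0.48 × 0.977607 = 0.469251
Denominator: 0.000866392 + 0.000417215 + 0.0432062 + 0.469251 = 0.513741
P(Population 3 | the observation) = 0.0432062 / 0.513741 ≈ 0.0841

0.0841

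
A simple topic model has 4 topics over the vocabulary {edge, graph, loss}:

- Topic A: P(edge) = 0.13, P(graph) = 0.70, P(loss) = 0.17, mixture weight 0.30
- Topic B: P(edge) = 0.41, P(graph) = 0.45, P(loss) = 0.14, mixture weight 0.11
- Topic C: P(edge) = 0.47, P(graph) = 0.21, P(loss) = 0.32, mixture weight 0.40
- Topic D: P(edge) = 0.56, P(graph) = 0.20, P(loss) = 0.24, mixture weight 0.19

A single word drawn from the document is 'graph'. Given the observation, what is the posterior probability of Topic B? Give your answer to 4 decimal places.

The responsibility of component k is w_k f_k(x) divided by Σ_j w_j f_j(x).
Evaluate each component's likelihood at the observed value:
  L_A = 0.7
  L_B = 0.45
  L_C = 0.21
  L_D = 0.2
Unnormalised posteriors:
  w_A·L_A = 0.30 × 0.7 = 0.21
  w_B·L_B = 0.11 × 0.45 = 0.0495
  w_C·L_C = 0.40 × 0.21 = 0.084
  w_D·L_D = 0.19 × 0.2 = 0.038
Sum: 0.21 + 0.0495 + 0.084 + 0.038 = 0.3815
So the posterior for Topic B is 0.0495 / 0.3815 ≈ 0.1298.

0.1298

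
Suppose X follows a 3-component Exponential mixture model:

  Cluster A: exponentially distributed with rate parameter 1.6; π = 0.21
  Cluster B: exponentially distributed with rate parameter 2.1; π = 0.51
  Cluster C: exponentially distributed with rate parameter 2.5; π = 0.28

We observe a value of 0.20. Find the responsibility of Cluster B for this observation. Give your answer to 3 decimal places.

0.513

P(component k | x) = P(Z=k)·f_k(x) / marginal(x), where marginal(x) = Σ_j P(Z=j)·f_j(x).
Evaluate each component's likelihood at the observed value:
  p_A = 1.6·e^(−1.6·0.20) = 1.6·e^(−0.3200) = 1.16184
  p_B = 2.1·e^(−2.1·0.20) = 2.1·e^(−0.4200) = 1.3798
  p_C = 2.5·e^(−2.5·0.20) = 2.5·e^(−0.5000) = 1.51633
Prior × likelihood for each component:
  P(Z=A)·p_A = 0.21 × 1.16184 = 0.243986
  P(Z=B)·p_B = 0.51 × 1.3798 = 0.703697
  P(Z=C)·p_C = 0.28 × 1.51633 = 0.424571
Normaliser: 0.243986 + 0.703697 + 0.424571 = 1.37225
So the posterior for Cluster B is 0.703697 / 1.37225 ≈ 0.513.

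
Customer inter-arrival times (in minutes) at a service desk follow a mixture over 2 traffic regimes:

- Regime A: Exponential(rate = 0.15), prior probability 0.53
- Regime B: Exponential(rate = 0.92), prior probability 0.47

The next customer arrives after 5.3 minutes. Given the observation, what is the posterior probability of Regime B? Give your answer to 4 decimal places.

0.0841

P(component k | x) = P(Z=k)·f_k(x) / marginal(x), where marginal(x) = Σ_j P(Z=j)·f_j(x).
Evaluate each component's likelihood at the observed value:
  L_A = 0.0677372
  L_B = 0.00701727
Multiply by the mixture weights:
  P(Z=A)·L_A = 0.53 × 0.0677372 = 0.0359007
  P(Z=B)·L_B = 0.47 × 0.00701727 = 0.00329811
Denominator: 0.0359007 + 0.00329811 = 0.0391988
So the posterior for Regime B is 0.00329811 / 0.0391988 ≈ 0.0841.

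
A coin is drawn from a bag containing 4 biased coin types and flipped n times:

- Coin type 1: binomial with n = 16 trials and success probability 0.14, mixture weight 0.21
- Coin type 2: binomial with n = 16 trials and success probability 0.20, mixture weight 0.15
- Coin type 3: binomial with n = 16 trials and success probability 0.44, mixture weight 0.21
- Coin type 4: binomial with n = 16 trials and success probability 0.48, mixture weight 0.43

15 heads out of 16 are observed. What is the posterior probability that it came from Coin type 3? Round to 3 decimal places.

0.125

The responsibility of component k is π_k f_k(x) divided by Σ_j π_j f_j(x).
Component likelihoods at x = 15 heads out of 16:
  p_1 = C(16,15)·0.14^15·0.86^1 = 16·1.55568e-13·0.86 = 2.14062e-12
  p_2 = C(16,15)·0.20^15·0.80^1 = 16·3.2768e-11·0.8 = 4.1943e-10
  p_3 = C(16,15)·0.44^15·0.56^1 = 16·4.48529e-06·0.56 = 4.01882e-05
  p_4 = C(16,15)·0.48^15·0.52^1 = 16·1.65432e-05·0.52 = 0.000137639
Prior × likelihood for each component:
  π_1·p_1 = 0.21 × 2.14062e-12 = 4.4953e-13
  π_2·p_2 = 0.15 × 4.1943e-10 = 6.29146e-11
  π_3·p_3 = 0.21 × 4.01882e-05 = 8.43951e-06
  π_4·p_4 = 0.43 × 0.000137639 = 5.91848e-05
Marginal: 4.4953e-13 + 6.29146e-11 + 8.43951e-06 + 5.91848e-05 = 6.76244e-05
So the posterior for Coin type 3 is 8.43951e-06 / 6.76244e-05 ≈ 0.125.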